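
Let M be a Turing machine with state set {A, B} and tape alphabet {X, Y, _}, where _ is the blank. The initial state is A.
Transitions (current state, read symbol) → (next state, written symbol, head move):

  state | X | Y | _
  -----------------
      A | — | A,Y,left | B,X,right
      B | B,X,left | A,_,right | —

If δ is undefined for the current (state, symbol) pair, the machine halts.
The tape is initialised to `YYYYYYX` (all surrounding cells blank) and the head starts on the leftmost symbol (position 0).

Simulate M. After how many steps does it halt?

18

state=A head=0 tape=_[Y]YYYYYX   (A,Y)→(A,Y,left)
state=A head=-1 tape=[_]YYYYYYX   (A,_)→(B,X,right)
state=B head=0 tape=X[Y]YYYYYX   (B,Y)→(A,_,right)
state=A head=1 tape=X_[Y]YYYYX   (A,Y)→(A,Y,left)
state=A head=0 tape=X[_]YYYYYX   (A,_)→(B,X,right)
state=B head=1 tape=XX[Y]YYYYX   (B,Y)→(A,_,right)
state=A head=2 tape=XX_[Y]YYYX   (A,Y)→(A,Y,left)
state=A head=1 tape=XX[_]YYYYX   (A,_)→(B,X,right)
state=B head=2 tape=XXX[Y]YYYX   (B,Y)→(A,_,right)
state=A head=3 tape=XXX_[Y]YYX   (A,Y)→(A,Y,left)
state=A head=2 tape=XXX[_]YYYX   (A,_)→(B,X,right)
state=B head=3 tape=XXXX[Y]YYX   (B,Y)→(A,_,right)
state=A head=4 tape=XXXX_[Y]YX   (A,Y)→(A,Y,left)
state=A head=3 tape=XXXX[_]YYX   (A,_)→(B,X,right)
state=B head=4 tape=XXXXX[Y]YX   (B,Y)→(A,_,right)
state=A head=5 tape=XXXXX_[Y]X   (A,Y)→(A,Y,left)
state=A head=4 tape=XXXXX[_]YX   (A,_)→(B,X,right)
state=B head=5 tape=XXXXXX[Y]X   (B,Y)→(A,_,right)
state=A head=6 tape=XXXXXX_[X]
M halts after 18 transitions.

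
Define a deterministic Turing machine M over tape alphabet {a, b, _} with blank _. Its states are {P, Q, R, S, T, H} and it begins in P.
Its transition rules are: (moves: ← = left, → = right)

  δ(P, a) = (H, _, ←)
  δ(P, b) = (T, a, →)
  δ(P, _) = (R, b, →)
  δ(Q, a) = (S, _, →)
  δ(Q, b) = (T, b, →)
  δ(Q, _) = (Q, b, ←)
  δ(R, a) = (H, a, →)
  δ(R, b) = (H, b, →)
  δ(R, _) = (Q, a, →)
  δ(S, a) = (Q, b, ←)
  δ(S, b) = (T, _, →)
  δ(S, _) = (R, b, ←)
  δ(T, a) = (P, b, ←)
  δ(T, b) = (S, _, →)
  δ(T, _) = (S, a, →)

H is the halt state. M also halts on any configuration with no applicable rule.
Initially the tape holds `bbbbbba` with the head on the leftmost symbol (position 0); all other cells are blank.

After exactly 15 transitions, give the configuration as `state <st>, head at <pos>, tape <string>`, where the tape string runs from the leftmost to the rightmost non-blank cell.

P | [b]bbbbba   read b → write a, move →, go to T
T | a[b]bbbba   read b → write _, move →, go to S
S | a_[b]bbba   read b → write _, move →, go to T
T | a__[b]bba   read b → write _, move →, go to S
S | a___[b]ba   read b → write _, move →, go to T
T | a____[b]a   read b → write _, move →, go to S
S | a_____[a]   read a → write b, move ←, go to Q
Q | a____[_]b   read _ → write b, move ←, go to Q
Q | a___[_]bb   read _ → write b, move ←, go to Q
Q | a__[_]bbb   read _ → write b, move ←, go to Q
Q | a_[_]bbbb   read _ → write b, move ←, go to Q
Q | a[_]bbbbb   read _ → write b, move ←, go to Q
Q | [a]bbbbbb   read a → write _, move →, go to S
S | _[b]bbbbb   read b → write _, move →, go to T
T | __[b]bbbb   read b → write _, move →, go to S
S | ___[b]bbb
After 15 steps: state S, head at 3, tape bbbb.

state S, head at 3, tape bbbb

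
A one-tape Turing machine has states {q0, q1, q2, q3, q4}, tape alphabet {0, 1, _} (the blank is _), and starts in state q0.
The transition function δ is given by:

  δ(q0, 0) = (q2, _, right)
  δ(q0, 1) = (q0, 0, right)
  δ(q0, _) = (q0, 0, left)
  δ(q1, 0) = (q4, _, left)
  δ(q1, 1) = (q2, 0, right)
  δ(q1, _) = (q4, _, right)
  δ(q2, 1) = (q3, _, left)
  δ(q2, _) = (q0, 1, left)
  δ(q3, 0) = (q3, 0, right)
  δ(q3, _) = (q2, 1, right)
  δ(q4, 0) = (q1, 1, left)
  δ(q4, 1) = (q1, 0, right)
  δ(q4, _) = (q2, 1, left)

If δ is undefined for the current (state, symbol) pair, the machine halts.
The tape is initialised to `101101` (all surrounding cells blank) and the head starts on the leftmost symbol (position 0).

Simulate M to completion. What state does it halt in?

state=q0 head=0 tape=[1]01101_   (q0,1)→(q0,0,right)
state=q0 head=1 tape=0[0]1101_   (q0,0)→(q2,_,right)
state=q2 head=2 tape=0_[1]101_   (q2,1)→(q3,_,left)
state=q3 head=1 tape=0[_]_101_   (q3,_)→(q2,1,right)
state=q2 head=2 tape=01[_]101_   (q2,_)→(q0,1,left)
state=q0 head=1 tape=0[1]1101_   (q0,1)→(q0,0,right)
state=q0 head=2 tape=00[1]101_   (q0,1)→(q0,0,right)
state=q0 head=3 tape=000[1]01_   (q0,1)→(q0,0,right)
state=q0 head=4 tape=0000[0]1_   (q0,0)→(q2,_,right)
state=q2 head=5 tape=0000_[1]_   (q2,1)→(q3,_,left)
state=q3 head=4 tape=0000[_]__   (q3,_)→(q2,1,right)
state=q2 head=5 tape=00001[_]_   (q2,_)→(q0,1,left)
state=q0 head=4 tape=0000[1]1_   (q0,1)→(q0,0,right)
state=q0 head=5 tape=00000[1]_   (q0,1)→(q0,0,right)
state=q0 head=6 tape=000000[_]   (q0,_)→(q0,0,left)
state=q0 head=5 tape=00000[0]0   (q0,0)→(q2,_,right)
state=q2 head=6 tape=00000_[0]
No transition is defined for (q2, 0); M halts in state q2.

q2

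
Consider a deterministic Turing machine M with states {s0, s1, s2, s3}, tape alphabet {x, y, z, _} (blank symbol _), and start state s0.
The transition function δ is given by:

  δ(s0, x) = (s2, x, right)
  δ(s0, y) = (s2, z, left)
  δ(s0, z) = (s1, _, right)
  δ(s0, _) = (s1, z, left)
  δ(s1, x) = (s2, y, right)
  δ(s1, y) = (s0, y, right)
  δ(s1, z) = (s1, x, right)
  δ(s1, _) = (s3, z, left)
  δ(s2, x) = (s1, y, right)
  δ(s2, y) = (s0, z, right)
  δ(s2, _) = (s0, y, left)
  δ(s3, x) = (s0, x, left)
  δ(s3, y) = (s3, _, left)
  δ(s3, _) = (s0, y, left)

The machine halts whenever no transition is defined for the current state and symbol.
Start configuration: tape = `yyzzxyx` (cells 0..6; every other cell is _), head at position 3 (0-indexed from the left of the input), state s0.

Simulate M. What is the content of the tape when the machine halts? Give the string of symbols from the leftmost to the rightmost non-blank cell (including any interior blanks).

yyz_yzxyxyz

state=s0 head=3 tape=yyz[z]xyx____   (s0,z)→(s1,_,right)
state=s1 head=4 tape=yyz_[x]yx____   (s1,x)→(s2,y,right)
state=s2 head=5 tape=yyz_y[y]x____   (s2,y)→(s0,z,right)
state=s0 head=6 tape=yyz_yz[x]____   (s0,x)→(s2,x,right)
state=s2 head=7 tape=yyz_yzx[_]___   (s2,_)→(s0,y,left)
state=s0 head=6 tape=yyz_yz[x]y___   (s0,x)→(s2,x,right)
state=s2 head=7 tape=yyz_yzx[y]___   (s2,y)→(s0,z,right)
state=s0 head=8 tape=yyz_yzxz[_]__   (s0,_)→(s1,z,left)
state=s1 head=7 tape=yyz_yzx[z]z__   (s1,z)→(s1,x,right)
state=s1 head=8 tape=yyz_yzxx[z]__   (s1,z)→(s1,x,right)
state=s1 head=9 tape=yyz_yzxxx[_]_   (s1,_)→(s3,z,left)
state=s3 head=8 tape=yyz_yzxx[x]z_   (s3,x)→(s0,x,left)
state=s0 head=7 tape=yyz_yzx[x]xz_   (s0,x)→(s2,x,right)
state=s2 head=8 tape=yyz_yzxx[x]z_   (s2,x)→(s1,y,right)
state=s1 head=9 tape=yyz_yzxxy[z]_   (s1,z)→(s1,x,right)
state=s1 head=10 tape=yyz_yzxxyx[_]   (s1,_)→(s3,z,left)
state=s3 head=9 tape=yyz_yzxxy[x]z   (s3,x)→(s0,x,left)
state=s0 head=8 tape=yyz_yzxx[y]xz   (s0,y)→(s2,z,left)
state=s2 head=7 tape=yyz_yzx[x]zxz   (s2,x)→(s1,y,right)
state=s1 head=8 tape=yyz_yzxy[z]xz   (s1,z)→(s1,x,right)
state=s1 head=9 tape=yyz_yzxyx[x]z   (s1,x)→(s2,y,right)
state=s2 head=10 tape=yyz_yzxyxy[z]
The non-blank tape span at halt is yyz_yzxyxyz.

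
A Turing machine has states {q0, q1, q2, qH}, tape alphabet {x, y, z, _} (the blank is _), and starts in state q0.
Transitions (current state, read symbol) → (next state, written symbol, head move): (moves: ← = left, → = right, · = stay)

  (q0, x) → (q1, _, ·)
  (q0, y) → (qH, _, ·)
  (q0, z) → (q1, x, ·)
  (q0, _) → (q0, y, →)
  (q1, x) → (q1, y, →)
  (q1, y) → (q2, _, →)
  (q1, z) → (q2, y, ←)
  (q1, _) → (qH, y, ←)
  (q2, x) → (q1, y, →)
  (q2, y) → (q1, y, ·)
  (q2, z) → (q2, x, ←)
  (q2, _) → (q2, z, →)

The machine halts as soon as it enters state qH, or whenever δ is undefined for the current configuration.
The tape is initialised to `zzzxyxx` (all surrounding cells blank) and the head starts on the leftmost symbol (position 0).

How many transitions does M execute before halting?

state=q0 head=0 tape=[z]zzxyxx_   (q0,z)→(q1,x,·)
state=q1 head=0 tape=[x]zzxyxx_   (q1,x)→(q1,y,→)
state=q1 head=1 tape=y[z]zxyxx_   (q1,z)→(q2,y,←)
state=q2 head=0 tape=[y]yzxyxx_   (q2,y)→(q1,y,·)
state=q1 head=0 tape=[y]yzxyxx_   (q1,y)→(q2,_,→)
state=q2 head=1 tape=_[y]zxyxx_   (q2,y)→(q1,y,·)
state=q1 head=1 tape=_[y]zxyxx_   (q1,y)→(q2,_,→)
state=q2 head=2 tape=__[z]xyxx_   (q2,z)→(q2,x,←)
state=q2 head=1 tape=_[_]xxyxx_   (q2,_)→(q2,z,→)
state=q2 head=2 tape=_z[x]xyxx_   (q2,x)→(q1,y,→)
state=q1 head=3 tape=_zy[x]yxx_   (q1,x)→(q1,y,→)
state=q1 head=4 tape=_zyy[y]xx_   (q1,y)→(q2,_,→)
state=q2 head=5 tape=_zyy_[x]x_   (q2,x)→(q1,y,→)
state=q1 head=6 tape=_zyy_y[x]_   (q1,x)→(q1,y,→)
state=q1 head=7 tape=_zyy_yy[_]   (q1,_)→(qH,y,←)
state=qH head=6 tape=_zyy_y[y]y
M halts after 15 transitions.

15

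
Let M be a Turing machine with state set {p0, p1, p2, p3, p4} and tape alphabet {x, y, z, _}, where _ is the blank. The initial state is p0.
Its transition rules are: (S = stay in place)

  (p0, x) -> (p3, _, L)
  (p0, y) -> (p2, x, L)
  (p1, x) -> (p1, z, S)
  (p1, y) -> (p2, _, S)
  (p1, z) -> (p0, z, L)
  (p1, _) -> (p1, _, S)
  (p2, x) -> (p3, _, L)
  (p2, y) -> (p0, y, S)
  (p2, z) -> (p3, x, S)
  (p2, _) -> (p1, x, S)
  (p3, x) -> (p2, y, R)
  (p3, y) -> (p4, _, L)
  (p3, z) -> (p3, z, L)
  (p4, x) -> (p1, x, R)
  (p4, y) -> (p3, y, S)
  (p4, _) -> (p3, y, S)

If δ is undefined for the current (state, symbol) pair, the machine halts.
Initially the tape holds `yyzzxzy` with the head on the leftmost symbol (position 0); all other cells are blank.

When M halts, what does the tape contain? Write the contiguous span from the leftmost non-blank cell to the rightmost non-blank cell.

zxyzzxzy

p0 | __[y]yzzxzy   read y → write x, move L, go to p2
p2 | _[_]xyzzxzy   read _ → write x, move S, go to p1
p1 | _[x]xyzzxzy   read x → write z, move S, go to p1
p1 | _[z]xyzzxzy   read z → write z, move L, go to p0
p0 | [_]zxyzzxzy
The non-blank tape span at halt is zxyzzxzy.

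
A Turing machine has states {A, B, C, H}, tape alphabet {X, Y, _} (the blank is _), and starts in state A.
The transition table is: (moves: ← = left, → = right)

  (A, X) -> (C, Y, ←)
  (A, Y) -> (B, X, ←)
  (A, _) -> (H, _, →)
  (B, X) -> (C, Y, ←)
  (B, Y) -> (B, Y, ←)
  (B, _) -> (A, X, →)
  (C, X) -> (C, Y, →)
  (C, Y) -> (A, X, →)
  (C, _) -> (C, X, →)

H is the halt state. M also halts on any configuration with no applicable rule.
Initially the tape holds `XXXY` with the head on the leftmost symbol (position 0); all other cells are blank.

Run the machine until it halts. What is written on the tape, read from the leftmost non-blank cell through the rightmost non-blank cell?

state=A head=0 tape=_[X]XXY__   (A,X)→(C,Y,←)
state=C head=-1 tape=[_]YXXY__   (C,_)→(C,X,→)
state=C head=0 tape=X[Y]XXY__   (C,Y)→(A,X,→)
state=A head=1 tape=XX[X]XY__   (A,X)→(C,Y,←)
state=C head=0 tape=X[X]YXY__   (C,X)→(C,Y,→)
state=C head=1 tape=XY[Y]XY__   (C,Y)→(A,X,→)
state=A head=2 tape=XYX[X]Y__   (A,X)→(C,Y,←)
state=C head=1 tape=XY[X]YY__   (C,X)→(C,Y,→)
state=C head=2 tape=XYY[Y]Y__   (C,Y)→(A,X,→)
state=A head=3 tape=XYYX[Y]__   (A,Y)→(B,X,←)
state=B head=2 tape=XYY[X]X__   (B,X)→(C,Y,←)
state=C head=1 tape=XY[Y]YX__   (C,Y)→(A,X,→)
state=A head=2 tape=XYX[Y]X__   (A,Y)→(B,X,←)
state=B head=1 tape=XY[X]XX__   (B,X)→(C,Y,←)
state=C head=0 tape=X[Y]YXX__   (C,Y)→(A,X,→)
state=A head=1 tape=XX[Y]XX__   (A,Y)→(B,X,←)
state=B head=0 tape=X[X]XXX__   (B,X)→(C,Y,←)
state=C head=-1 tape=[X]YXXX__   (C,X)→(C,Y,→)
state=C head=0 tape=Y[Y]XXX__   (C,Y)→(A,X,→)
state=A head=1 tape=YX[X]XX__   (A,X)→(C,Y,←)
state=C head=0 tape=Y[X]YXX__   (C,X)→(C,Y,→)
state=C head=1 tape=YY[Y]XX__   (C,Y)→(A,X,→)
state=A head=2 tape=YYX[X]X__   (A,X)→(C,Y,←)
state=C head=1 tape=YY[X]YX__   (C,X)→(C,Y,→)
state=C head=2 tape=YYY[Y]X__   (C,Y)→(A,X,→)
state=A head=3 tape=YYYX[X]__   (A,X)→(C,Y,←)
state=C head=2 tape=YYY[X]Y__   (C,X)→(C,Y,→)
state=C head=3 tape=YYYY[Y]__   (C,Y)→(A,X,→)
state=A head=4 tape=YYYYX[_]_   (A,_)→(H,_,→)
state=H head=5 tape=YYYYX_[_]
The non-blank tape span at halt is YYYYX.

YYYYX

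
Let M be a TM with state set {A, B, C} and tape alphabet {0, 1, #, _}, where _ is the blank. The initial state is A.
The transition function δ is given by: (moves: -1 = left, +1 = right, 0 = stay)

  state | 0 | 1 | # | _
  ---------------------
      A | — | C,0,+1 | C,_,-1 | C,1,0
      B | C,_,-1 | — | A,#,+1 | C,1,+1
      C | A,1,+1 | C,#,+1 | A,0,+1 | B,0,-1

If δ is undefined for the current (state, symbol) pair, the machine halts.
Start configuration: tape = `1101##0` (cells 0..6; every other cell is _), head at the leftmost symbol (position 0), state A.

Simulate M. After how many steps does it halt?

14

A | [1]101##0__   read 1 → write 0, move +1, go to C
C | 0[1]01##0__   read 1 → write #, move +1, go to C
C | 0#[0]1##0__   read 0 → write 1, move +1, go to A
A | 0#1[1]##0__   read 1 → write 0, move +1, go to C
C | 0#10[#]#0__   read # → write 0, move +1, go to A
A | 0#100[#]0__   read # → write _, move -1, go to C
C | 0#10[0]_0__   read 0 → write 1, move +1, go to A
A | 0#101[_]0__   read _ → write 1, move 0, go to C
C | 0#101[1]0__   read 1 → write #, move +1, go to C
C | 0#101#[0]__   read 0 → write 1, move +1, go to A
A | 0#101#1[_]_   read _ → write 1, move 0, go to C
C | 0#101#1[1]_   read 1 → write #, move +1, go to C
C | 0#101#1#[_]   read _ → write 0, move -1, go to B
B | 0#101#1[#]0   read # → write #, move +1, go to A
A | 0#101#1#[0]
M halts after 14 transitions.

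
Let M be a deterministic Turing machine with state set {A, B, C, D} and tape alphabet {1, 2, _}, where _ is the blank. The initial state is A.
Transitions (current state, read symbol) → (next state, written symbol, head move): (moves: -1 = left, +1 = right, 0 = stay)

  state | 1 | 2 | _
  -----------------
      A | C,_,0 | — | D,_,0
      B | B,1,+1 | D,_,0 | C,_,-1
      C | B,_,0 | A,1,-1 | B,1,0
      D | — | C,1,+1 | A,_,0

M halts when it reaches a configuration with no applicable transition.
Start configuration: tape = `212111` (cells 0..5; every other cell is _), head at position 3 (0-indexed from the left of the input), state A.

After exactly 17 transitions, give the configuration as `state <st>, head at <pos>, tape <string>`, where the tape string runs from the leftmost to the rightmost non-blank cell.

state B, head at 3, tape 211

A | 212[1]11_   read 1 → write _, move 0, go to C
C | 212[_]11_   read _ → write 1, move 0, go to B
B | 212[1]11_   read 1 → write 1, move +1, go to B
B | 2121[1]1_   read 1 → write 1, move +1, go to B
B | 21211[1]_   read 1 → write 1, move +1, go to B
B | 212111[_]   read _ → write _, move -1, go to C
C | 21211[1]_   read 1 → write _, move 0, go to B
B | 21211[_]_   read _ → write _, move -1, go to C
C | 2121[1]__   read 1 → write _, move 0, go to B
B | 2121[_]__   read _ → write _, move -1, go to C
C | 212[1]___   read 1 → write _, move 0, go to B
B | 212[_]___   read _ → write _, move -1, go to C
C | 21[2]____   read 2 → write 1, move -1, go to A
A | 2[1]1____   read 1 → write _, move 0, go to C
C | 2[_]1____   read _ → write 1, move 0, go to B
B | 2[1]1____   read 1 → write 1, move +1, go to B
B | 21[1]____   read 1 → write 1, move +1, go to B
B | 211[_]___
After 17 steps: state B, head at 3, tape 211.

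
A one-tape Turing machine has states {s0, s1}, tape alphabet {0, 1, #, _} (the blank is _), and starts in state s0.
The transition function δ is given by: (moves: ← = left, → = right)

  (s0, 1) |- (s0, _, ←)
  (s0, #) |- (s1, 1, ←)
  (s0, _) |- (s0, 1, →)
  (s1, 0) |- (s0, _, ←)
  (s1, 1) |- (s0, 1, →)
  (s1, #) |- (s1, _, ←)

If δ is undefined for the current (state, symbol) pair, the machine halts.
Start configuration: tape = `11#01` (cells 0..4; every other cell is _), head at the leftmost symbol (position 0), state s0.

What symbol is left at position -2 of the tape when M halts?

s0 | ___[1]1#01   read 1 → write _, move ←, go to s0
s0 | __[_]_1#01   read _ → write 1, move →, go to s0
s0 | __1[_]1#01   read _ → write 1, move →, go to s0
s0 | __11[1]#01   read 1 → write _, move ←, go to s0
s0 | __1[1]_#01   read 1 → write _, move ←, go to s0
s0 | __[1]__#01   read 1 → write _, move ←, go to s0
s0 | _[_]___#01   read _ → write 1, move →, go to s0
s0 | _1[_]__#01   read _ → write 1, move →, go to s0
s0 | _11[_]_#01   read _ → write 1, move →, go to s0
s0 | _111[_]#01   read _ → write 1, move →, go to s0
s0 | _1111[#]01   read # → write 1, move ←, go to s1
s1 | _111[1]101   read 1 → write 1, move →, go to s0
s0 | _1111[1]01   read 1 → write _, move ←, go to s0
s0 | _111[1]_01   read 1 → write _, move ←, go to s0
s0 | _11[1]__01   read 1 → write _, move ←, go to s0
s0 | _1[1]___01   read 1 → write _, move ←, go to s0
s0 | _[1]____01   read 1 → write _, move ←, go to s0
s0 | [_]_____01   read _ → write 1, move →, go to s0
s0 | 1[_]____01   read _ → write 1, move →, go to s0
s0 | 11[_]___01   read _ → write 1, move →, go to s0
s0 | 111[_]__01   read _ → write 1, move →, go to s0
s0 | 1111[_]_01   read _ → write 1, move →, go to s0
s0 | 11111[_]01   read _ → write 1, move →, go to s0
s0 | 111111[0]1
Cell -2 holds 1 when M halts.

1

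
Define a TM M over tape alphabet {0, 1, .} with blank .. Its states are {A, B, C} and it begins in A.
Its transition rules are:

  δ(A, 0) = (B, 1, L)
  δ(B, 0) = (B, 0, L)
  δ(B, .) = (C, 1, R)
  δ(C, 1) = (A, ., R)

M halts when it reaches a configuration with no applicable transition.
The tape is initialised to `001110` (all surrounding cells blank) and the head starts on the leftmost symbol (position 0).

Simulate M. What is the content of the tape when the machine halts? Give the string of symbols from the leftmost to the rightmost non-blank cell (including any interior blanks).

11.1110

state=A head=0 tape=.[0]01110   (A,0)→(B,1,L)
state=B head=-1 tape=[.]101110   (B,.)→(C,1,R)
state=C head=0 tape=1[1]01110   (C,1)→(A,.,R)
state=A head=1 tape=1.[0]1110   (A,0)→(B,1,L)
state=B head=0 tape=1[.]11110   (B,.)→(C,1,R)
state=C head=1 tape=11[1]1110   (C,1)→(A,.,R)
state=A head=2 tape=11.[1]110
The non-blank tape span at halt is 11.1110.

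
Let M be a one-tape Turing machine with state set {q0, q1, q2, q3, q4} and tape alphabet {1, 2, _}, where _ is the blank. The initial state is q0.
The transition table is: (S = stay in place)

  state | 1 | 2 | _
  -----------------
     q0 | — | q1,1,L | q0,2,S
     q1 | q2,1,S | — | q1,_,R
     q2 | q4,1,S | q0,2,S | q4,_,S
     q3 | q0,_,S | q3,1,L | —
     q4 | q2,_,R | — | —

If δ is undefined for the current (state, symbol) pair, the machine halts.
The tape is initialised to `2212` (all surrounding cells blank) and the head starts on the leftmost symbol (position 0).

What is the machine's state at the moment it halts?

q4

state=q0 head=0 tape=_[2]212_   (q0,2)→(q1,1,L)
state=q1 head=-1 tape=[_]1212_   (q1,_)→(q1,_,R)
state=q1 head=0 tape=_[1]212_   (q1,1)→(q2,1,S)
state=q2 head=0 tape=_[1]212_   (q2,1)→(q4,1,S)
state=q4 head=0 tape=_[1]212_   (q4,1)→(q2,_,R)
state=q2 head=1 tape=__[2]12_   (q2,2)→(q0,2,S)
state=q0 head=1 tape=__[2]12_   (q0,2)→(q1,1,L)
state=q1 head=0 tape=_[_]112_   (q1,_)→(q1,_,R)
state=q1 head=1 tape=__[1]12_   (q1,1)→(q2,1,S)
state=q2 head=1 tape=__[1]12_   (q2,1)→(q4,1,S)
state=q4 head=1 tape=__[1]12_   (q4,1)→(q2,_,R)
state=q2 head=2 tape=___[1]2_   (q2,1)→(q4,1,S)
state=q4 head=2 tape=___[1]2_   (q4,1)→(q2,_,R)
state=q2 head=3 tape=____[2]_   (q2,2)→(q0,2,S)
state=q0 head=3 tape=____[2]_   (q0,2)→(q1,1,L)
state=q1 head=2 tape=___[_]1_   (q1,_)→(q1,_,R)
state=q1 head=3 tape=____[1]_   (q1,1)→(q2,1,S)
state=q2 head=3 tape=____[1]_   (q2,1)→(q4,1,S)
state=q4 head=3 tape=____[1]_   (q4,1)→(q2,_,R)
state=q2 head=4 tape=_____[_]   (q2,_)→(q4,_,S)
state=q4 head=4 tape=_____[_]
No transition is defined for (q4, _); M halts in state q4.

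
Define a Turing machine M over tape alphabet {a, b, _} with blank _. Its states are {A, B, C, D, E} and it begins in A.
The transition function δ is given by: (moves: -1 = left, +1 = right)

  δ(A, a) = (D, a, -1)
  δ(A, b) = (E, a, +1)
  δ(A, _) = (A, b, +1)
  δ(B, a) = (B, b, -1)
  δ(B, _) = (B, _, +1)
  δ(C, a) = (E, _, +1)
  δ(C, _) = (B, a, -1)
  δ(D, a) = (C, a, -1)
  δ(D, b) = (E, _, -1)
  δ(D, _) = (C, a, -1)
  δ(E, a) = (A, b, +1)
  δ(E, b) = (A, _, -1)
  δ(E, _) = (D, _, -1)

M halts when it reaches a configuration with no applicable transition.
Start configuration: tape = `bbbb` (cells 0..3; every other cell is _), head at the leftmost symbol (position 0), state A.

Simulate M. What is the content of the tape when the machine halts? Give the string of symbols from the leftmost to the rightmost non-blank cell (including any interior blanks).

A | ___[b]bbb   read b → write a, move +1, go to E
E | ___a[b]bb   read b → write _, move -1, go to A
A | ___[a]_bb   read a → write a, move -1, go to D
D | __[_]a_bb   read _ → write a, move -1, go to C
C | _[_]aa_bb   read _ → write a, move -1, go to B
B | [_]aaa_bb   read _ → write _, move +1, go to B
B | _[a]aa_bb   read a → write b, move -1, go to B
B | [_]baa_bb   read _ → write _, move +1, go to B
B | _[b]aa_bb
The non-blank tape span at halt is baa_bb.

baa_bb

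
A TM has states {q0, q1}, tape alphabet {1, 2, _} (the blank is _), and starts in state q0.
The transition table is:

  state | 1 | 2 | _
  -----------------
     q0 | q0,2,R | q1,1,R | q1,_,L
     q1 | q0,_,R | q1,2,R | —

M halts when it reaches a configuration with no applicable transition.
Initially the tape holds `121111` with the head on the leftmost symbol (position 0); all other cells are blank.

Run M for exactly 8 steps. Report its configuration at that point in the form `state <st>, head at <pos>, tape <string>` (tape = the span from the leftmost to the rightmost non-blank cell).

q0 | [1]21111_   read 1 → write 2, move R, go to q0
q0 | 2[2]1111_   read 2 → write 1, move R, go to q1
q1 | 21[1]111_   read 1 → write _, move R, go to q0
q0 | 21_[1]11_   read 1 → write 2, move R, go to q0
q0 | 21_2[1]1_   read 1 → write 2, move R, go to q0
q0 | 21_22[1]_   read 1 → write 2, move R, go to q0
q0 | 21_222[_]   read _ → write _, move L, go to q1
q1 | 21_22[2]_   read 2 → write 2, move R, go to q1
q1 | 21_222[_]
After 8 steps: state q1, head at 6, tape 21_222.

state q1, head at 6, tape 21_222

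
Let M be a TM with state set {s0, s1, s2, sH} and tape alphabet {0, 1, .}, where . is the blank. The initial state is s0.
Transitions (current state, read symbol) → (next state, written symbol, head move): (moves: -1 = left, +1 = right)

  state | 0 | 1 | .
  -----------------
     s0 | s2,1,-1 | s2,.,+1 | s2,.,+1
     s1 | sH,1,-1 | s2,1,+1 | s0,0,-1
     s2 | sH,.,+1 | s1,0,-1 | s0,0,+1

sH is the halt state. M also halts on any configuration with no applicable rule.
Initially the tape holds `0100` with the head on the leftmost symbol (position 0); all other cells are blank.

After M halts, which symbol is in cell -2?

0

state=s0 head=0 tape=..[0]100   (s0,0)→(s2,1,-1)
state=s2 head=-1 tape=.[.]1100   (s2,.)→(s0,0,+1)
state=s0 head=0 tape=.0[1]100   (s0,1)→(s2,.,+1)
state=s2 head=1 tape=.0.[1]00   (s2,1)→(s1,0,-1)
state=s1 head=0 tape=.0[.]000   (s1,.)→(s0,0,-1)
state=s0 head=-1 tape=.[0]0000   (s0,0)→(s2,1,-1)
state=s2 head=-2 tape=[.]10000   (s2,.)→(s0,0,+1)
state=s0 head=-1 tape=0[1]0000   (s0,1)→(s2,.,+1)
state=s2 head=0 tape=0.[0]000   (s2,0)→(sH,.,+1)
state=sH head=1 tape=0..[0]00
Cell -2 holds 0 when M halts.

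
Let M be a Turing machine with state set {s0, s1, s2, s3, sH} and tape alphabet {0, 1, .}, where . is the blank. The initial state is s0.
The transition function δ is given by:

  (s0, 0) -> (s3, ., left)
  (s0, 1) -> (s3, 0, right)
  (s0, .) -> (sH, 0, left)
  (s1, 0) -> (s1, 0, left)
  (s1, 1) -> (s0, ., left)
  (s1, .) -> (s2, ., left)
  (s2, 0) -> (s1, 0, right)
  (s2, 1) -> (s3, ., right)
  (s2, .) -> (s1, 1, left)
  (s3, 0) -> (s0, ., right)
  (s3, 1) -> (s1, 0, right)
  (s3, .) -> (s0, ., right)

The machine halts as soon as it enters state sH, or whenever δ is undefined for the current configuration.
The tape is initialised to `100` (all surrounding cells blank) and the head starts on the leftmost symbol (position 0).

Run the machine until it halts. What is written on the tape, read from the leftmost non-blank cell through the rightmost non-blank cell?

state=s0 head=0 tape=[1]00   (s0,1)→(s3,0,right)
state=s3 head=1 tape=0[0]0   (s3,0)→(s0,.,right)
state=s0 head=2 tape=0.[0]   (s0,0)→(s3,.,left)
state=s3 head=1 tape=0[.].   (s3,.)→(s0,.,right)
state=s0 head=2 tape=0.[.]   (s0,.)→(sH,0,left)
state=sH head=1 tape=0[.]0
The non-blank tape span at halt is 0.0.

0.0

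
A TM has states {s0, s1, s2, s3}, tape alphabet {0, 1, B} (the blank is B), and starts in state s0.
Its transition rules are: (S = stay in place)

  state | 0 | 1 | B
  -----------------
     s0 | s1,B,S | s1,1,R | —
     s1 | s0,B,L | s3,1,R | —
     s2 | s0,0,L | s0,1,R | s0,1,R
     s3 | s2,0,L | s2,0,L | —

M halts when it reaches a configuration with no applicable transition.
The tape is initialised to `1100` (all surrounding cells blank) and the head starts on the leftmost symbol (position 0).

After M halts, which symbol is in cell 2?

s0 | [1]100   read 1 → write 1, move R, go to s1
s1 | 1[1]00   read 1 → write 1, move R, go to s3
s3 | 11[0]0   read 0 → write 0, move L, go to s2
s2 | 1[1]00   read 1 → write 1, move R, go to s0
s0 | 11[0]0   read 0 → write B, move S, go to s1
s1 | 11[B]0
Cell 2 holds B when M halts.

B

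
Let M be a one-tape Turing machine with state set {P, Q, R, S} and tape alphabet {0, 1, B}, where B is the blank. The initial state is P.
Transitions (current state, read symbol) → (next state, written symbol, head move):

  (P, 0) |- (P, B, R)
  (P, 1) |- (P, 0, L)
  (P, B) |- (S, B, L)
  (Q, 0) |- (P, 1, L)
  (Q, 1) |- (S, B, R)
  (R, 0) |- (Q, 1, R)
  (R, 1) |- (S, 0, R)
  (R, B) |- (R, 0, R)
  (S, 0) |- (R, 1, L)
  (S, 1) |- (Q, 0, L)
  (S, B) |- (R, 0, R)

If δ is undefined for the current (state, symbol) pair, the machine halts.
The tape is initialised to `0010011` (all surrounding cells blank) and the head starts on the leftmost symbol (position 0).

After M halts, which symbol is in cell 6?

0

P | [0]010011   read 0 → write B, move R, go to P
P | B[0]10011   read 0 → write B, move R, go to P
P | BB[1]0011   read 1 → write 0, move L, go to P
P | B[B]00011   read B → write B, move L, go to S
S | [B]B00011   read B → write 0, move R, go to R
R | 0[B]00011   read B → write 0, move R, go to R
R | 00[0]0011   read 0 → write 1, move R, go to Q
Q | 001[0]011   read 0 → write 1, move L, go to P
P | 00[1]1011   read 1 → write 0, move L, go to P
P | 0[0]01011   read 0 → write B, move R, go to P
P | 0B[0]1011   read 0 → write B, move R, go to P
P | 0BB[1]011   read 1 → write 0, move L, go to P
P | 0B[B]0011   read B → write B, move L, go to S
S | 0[B]B0011   read B → write 0, move R, go to R
R | 00[B]0011   read B → write 0, move R, go to R
R | 000[0]011   read 0 → write 1, move R, go to Q
Q | 0001[0]11   read 0 → write 1, move L, go to P
P | 000[1]111   read 1 → write 0, move L, go to P
P | 00[0]0111   read 0 → write B, move R, go to P
P | 00B[0]111   read 0 → write B, move R, go to P
P | 00BB[1]11   read 1 → write 0, move L, go to P
P | 00B[B]011   read B → write B, move L, go to S
S | 00[B]B011   read B → write 0, move R, go to R
R | 000[B]011   read B → write 0, move R, go to R
R | 0000[0]11   read 0 → write 1, move R, go to Q
Q | 00001[1]1   read 1 → write B, move R, go to S
S | 00001B[1]   read 1 → write 0, move L, go to Q
Q | 00001[B]0
Cell 6 holds 0 when M halts.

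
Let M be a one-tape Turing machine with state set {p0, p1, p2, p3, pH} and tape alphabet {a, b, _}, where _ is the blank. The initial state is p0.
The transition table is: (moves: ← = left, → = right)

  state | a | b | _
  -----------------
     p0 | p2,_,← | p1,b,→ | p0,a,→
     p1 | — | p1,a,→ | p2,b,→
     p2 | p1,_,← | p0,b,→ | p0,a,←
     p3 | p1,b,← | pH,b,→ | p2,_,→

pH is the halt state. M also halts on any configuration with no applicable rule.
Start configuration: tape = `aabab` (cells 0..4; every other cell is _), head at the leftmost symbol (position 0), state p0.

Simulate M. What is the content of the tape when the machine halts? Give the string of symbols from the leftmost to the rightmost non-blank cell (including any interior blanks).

ba__abab

p0 | ___[a]abab   read a → write _, move ←, go to p2
p2 | __[_]_abab   read _ → write a, move ←, go to p0
p0 | _[_]a_abab   read _ → write a, move →, go to p0
p0 | _a[a]_abab   read a → write _, move ←, go to p2
p2 | _[a]__abab   read a → write _, move ←, go to p1
p1 | [_]___abab   read _ → write b, move →, go to p2
p2 | b[_]__abab   read _ → write a, move ←, go to p0
p0 | [b]a__abab   read b → write b, move →, go to p1
p1 | b[a]__abab
The non-blank tape span at halt is ba__abab.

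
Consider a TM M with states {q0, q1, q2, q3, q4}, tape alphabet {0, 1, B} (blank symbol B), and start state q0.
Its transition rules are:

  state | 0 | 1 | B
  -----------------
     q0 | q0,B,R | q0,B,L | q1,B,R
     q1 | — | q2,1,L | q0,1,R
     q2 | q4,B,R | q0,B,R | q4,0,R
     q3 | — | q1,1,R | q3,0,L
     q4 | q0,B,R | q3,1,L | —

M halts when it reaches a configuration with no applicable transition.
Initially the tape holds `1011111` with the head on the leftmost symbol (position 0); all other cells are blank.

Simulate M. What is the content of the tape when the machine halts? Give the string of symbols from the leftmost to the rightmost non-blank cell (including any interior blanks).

q0 | B[1]011111   read 1 → write B, move L, go to q0
q0 | [B]B011111   read B → write B, move R, go to q1
q1 | B[B]011111   read B → write 1, move R, go to q0
q0 | B1[0]11111   read 0 → write B, move R, go to q0
q0 | B1B[1]1111   read 1 → write B, move L, go to q0
q0 | B1[B]B1111   read B → write B, move R, go to q1
q1 | B1B[B]1111   read B → write 1, move R, go to q0
q0 | B1B1[1]111   read 1 → write B, move L, go to q0
q0 | B1B[1]B111   read 1 → write B, move L, go to q0
q0 | B1[B]BB111   read B → write B, move R, go to q1
q1 | B1B[B]B111   read B → write 1, move R, go to q0
q0 | B1B1[B]111   read B → write B, move R, go to q1
q1 | B1B1B[1]11   read 1 → write 1, move L, go to q2
q2 | B1B1[B]111   read B → write 0, move R, go to q4
q4 | B1B10[1]11   read 1 → write 1, move L, go to q3
q3 | B1B1[0]111
The non-blank tape span at halt is 1B10111.

1B10111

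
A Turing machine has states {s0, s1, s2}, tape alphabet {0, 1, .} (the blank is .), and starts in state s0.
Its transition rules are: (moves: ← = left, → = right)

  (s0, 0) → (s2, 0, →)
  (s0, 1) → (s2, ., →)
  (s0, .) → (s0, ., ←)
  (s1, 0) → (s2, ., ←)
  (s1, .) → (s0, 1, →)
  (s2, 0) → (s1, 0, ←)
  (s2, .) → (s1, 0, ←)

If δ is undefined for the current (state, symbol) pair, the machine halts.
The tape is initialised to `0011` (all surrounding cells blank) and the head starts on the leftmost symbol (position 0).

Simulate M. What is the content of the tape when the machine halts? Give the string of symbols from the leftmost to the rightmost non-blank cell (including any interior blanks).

s0 | ..[0]011   read 0 → write 0, move →, go to s2
s2 | ..0[0]11   read 0 → write 0, move ←, go to s1
s1 | ..[0]011   read 0 → write ., move ←, go to s2
s2 | .[.].011   read . → write 0, move ←, go to s1
s1 | [.]0.011   read . → write 1, move →, go to s0
s0 | 1[0].011   read 0 → write 0, move →, go to s2
s2 | 10[.]011   read . → write 0, move ←, go to s1
s1 | 1[0]0011   read 0 → write ., move ←, go to s2
s2 | [1].0011
The non-blank tape span at halt is 1.0011.

1.0011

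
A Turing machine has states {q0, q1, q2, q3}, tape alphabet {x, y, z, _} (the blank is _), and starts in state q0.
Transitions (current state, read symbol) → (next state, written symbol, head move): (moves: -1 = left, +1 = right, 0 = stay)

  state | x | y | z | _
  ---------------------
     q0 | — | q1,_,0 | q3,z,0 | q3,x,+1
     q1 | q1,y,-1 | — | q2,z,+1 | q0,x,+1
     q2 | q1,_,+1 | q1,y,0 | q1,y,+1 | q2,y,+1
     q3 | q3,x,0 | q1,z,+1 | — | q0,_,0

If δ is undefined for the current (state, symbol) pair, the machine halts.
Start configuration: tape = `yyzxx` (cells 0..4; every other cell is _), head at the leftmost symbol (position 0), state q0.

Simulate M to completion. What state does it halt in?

q3

q0 | [y]yzxx   read y → write _, move 0, go to q1
q1 | [_]yzxx   read _ → write x, move +1, go to q0
q0 | x[y]zxx   read y → write _, move 0, go to q1
q1 | x[_]zxx   read _ → write x, move +1, go to q0
q0 | xx[z]xx   read z → write z, move 0, go to q3
q3 | xx[z]xx
No transition is defined for (q3, z); M halts in state q3.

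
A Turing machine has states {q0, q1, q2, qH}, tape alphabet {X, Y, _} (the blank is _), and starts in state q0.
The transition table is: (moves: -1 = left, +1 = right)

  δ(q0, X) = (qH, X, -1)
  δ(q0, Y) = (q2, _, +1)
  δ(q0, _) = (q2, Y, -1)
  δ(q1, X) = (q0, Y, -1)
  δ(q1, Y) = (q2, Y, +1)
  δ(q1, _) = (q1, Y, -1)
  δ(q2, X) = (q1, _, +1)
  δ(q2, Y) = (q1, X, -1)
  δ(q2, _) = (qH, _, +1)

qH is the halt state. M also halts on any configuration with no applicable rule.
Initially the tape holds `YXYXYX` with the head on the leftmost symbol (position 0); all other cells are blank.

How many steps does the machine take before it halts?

14

q0 | [Y]XYXYX___   read Y → write _, move +1, go to q2
q2 | _[X]YXYX___   read X → write _, move +1, go to q1
q1 | __[Y]XYX___   read Y → write Y, move +1, go to q2
q2 | __Y[X]YX___   read X → write _, move +1, go to q1
q1 | __Y_[Y]X___   read Y → write Y, move +1, go to q2
q2 | __Y_Y[X]___   read X → write _, move +1, go to q1
q1 | __Y_Y_[_]__   read _ → write Y, move -1, go to q1
q1 | __Y_Y[_]Y__   read _ → write Y, move -1, go to q1
q1 | __Y_[Y]YY__   read Y → write Y, move +1, go to q2
q2 | __Y_Y[Y]Y__   read Y → write X, move -1, go to q1
q1 | __Y_[Y]XY__   read Y → write Y, move +1, go to q2
q2 | __Y_Y[X]Y__   read X → write _, move +1, go to q1
q1 | __Y_Y_[Y]__   read Y → write Y, move +1, go to q2
q2 | __Y_Y_Y[_]_   read _ → write _, move +1, go to qH
qH | __Y_Y_Y_[_]
M halts after 14 transitions.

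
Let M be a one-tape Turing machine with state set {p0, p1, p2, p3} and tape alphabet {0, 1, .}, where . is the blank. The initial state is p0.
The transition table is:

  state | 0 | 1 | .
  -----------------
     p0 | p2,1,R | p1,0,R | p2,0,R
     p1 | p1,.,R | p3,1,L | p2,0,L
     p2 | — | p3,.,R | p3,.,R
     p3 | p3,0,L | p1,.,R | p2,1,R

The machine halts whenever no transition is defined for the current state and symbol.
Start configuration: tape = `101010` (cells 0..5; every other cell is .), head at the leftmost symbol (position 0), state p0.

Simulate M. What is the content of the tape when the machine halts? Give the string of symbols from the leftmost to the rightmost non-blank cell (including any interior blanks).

011010

state=p0 head=0 tape=[1]01010   (p0,1)→(p1,0,R)
state=p1 head=1 tape=0[0]1010   (p1,0)→(p1,.,R)
state=p1 head=2 tape=0.[1]010   (p1,1)→(p3,1,L)
state=p3 head=1 tape=0[.]1010   (p3,.)→(p2,1,R)
state=p2 head=2 tape=01[1]010   (p2,1)→(p3,.,R)
state=p3 head=3 tape=01.[0]10   (p3,0)→(p3,0,L)
state=p3 head=2 tape=01[.]010   (p3,.)→(p2,1,R)
state=p2 head=3 tape=011[0]10
The non-blank tape span at halt is 011010.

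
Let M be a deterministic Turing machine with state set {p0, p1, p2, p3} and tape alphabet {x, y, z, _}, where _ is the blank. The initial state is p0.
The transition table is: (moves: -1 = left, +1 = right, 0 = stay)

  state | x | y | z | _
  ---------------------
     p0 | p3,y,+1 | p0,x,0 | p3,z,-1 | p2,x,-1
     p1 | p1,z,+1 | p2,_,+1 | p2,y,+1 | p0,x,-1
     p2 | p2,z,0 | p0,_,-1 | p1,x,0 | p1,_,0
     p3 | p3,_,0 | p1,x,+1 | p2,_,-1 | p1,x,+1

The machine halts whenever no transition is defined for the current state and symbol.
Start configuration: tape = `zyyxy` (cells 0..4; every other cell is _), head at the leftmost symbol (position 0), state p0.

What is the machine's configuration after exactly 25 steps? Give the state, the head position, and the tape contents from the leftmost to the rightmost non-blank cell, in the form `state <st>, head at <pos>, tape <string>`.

p0 | _[z]yyxy__   read z → write z, move -1, go to p3
p3 | [_]zyyxy__   read _ → write x, move +1, go to p1
p1 | x[z]yyxy__   read z → write y, move +1, go to p2
p2 | xy[y]yxy__   read y → write _, move -1, go to p0
p0 | x[y]_yxy__   read y → write x, move 0, go to p0
p0 | x[x]_yxy__   read x → write y, move +1, go to p3
p3 | xy[_]yxy__   read _ → write x, move +1, go to p1
p1 | xyx[y]xy__   read y → write _, move +1, go to p2
p2 | xyx_[x]y__   read x → write z, move 0, go to p2
p2 | xyx_[z]y__   read z → write x, move 0, go to p1
p1 | xyx_[x]y__   read x → write z, move +1, go to p1
p1 | xyx_z[y]__   read y → write _, move +1, go to p2
p2 | xyx_z_[_]_   read _ → write _, move 0, go to p1
p1 | xyx_z_[_]_   read _ → write x, move -1, go to p0
p0 | xyx_z[_]x_   read _ → write x, move -1, go to p2
p2 | xyx_[z]xx_   read z → write x, move 0, go to p1
p1 | xyx_[x]xx_   read x → write z, move +1, go to p1
p1 | xyx_z[x]x_   read x → write z, move +1, go to p1
p1 | xyx_zz[x]_   read x → write z, move +1, go to p1
p1 | xyx_zzz[_]   read _ → write x, move -1, go to p0
p0 | xyx_zz[z]x   read z → write z, move -1, go to p3
p3 | xyx_z[z]zx   read z → write _, move -1, go to p2
p2 | xyx_[z]_zx   read z → write x, move 0, go to p1
p1 | xyx_[x]_zx   read x → write z, move +1, go to p1
p1 | xyx_z[_]zx   read _ → write x, move -1, go to p0
p0 | xyx_[z]xzx
After 25 steps: state p0, head at 3, tape xyx_zxzx.

state p0, head at 3, tape xyx_zxzx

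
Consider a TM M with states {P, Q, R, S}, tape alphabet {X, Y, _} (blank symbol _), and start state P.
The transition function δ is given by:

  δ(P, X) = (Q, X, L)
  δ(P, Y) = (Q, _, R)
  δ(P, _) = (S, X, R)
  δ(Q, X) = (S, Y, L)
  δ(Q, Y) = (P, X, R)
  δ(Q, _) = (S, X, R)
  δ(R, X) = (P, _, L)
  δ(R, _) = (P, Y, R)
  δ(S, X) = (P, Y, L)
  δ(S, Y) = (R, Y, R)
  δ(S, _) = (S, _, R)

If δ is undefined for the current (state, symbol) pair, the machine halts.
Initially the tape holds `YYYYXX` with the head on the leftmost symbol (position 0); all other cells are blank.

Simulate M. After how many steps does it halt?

state=P head=0 tape=[Y]YYYXX   (P,Y)→(Q,_,R)
state=Q head=1 tape=_[Y]YYXX   (Q,Y)→(P,X,R)
state=P head=2 tape=_X[Y]YXX   (P,Y)→(Q,_,R)
state=Q head=3 tape=_X_[Y]XX   (Q,Y)→(P,X,R)
state=P head=4 tape=_X_X[X]X   (P,X)→(Q,X,L)
state=Q head=3 tape=_X_[X]XX   (Q,X)→(S,Y,L)
state=S head=2 tape=_X[_]YXX   (S,_)→(S,_,R)
state=S head=3 tape=_X_[Y]XX   (S,Y)→(R,Y,R)
state=R head=4 tape=_X_Y[X]X   (R,X)→(P,_,L)
state=P head=3 tape=_X_[Y]_X   (P,Y)→(Q,_,R)
state=Q head=4 tape=_X__[_]X   (Q,_)→(S,X,R)
state=S head=5 tape=_X__X[X]   (S,X)→(P,Y,L)
state=P head=4 tape=_X__[X]Y   (P,X)→(Q,X,L)
state=Q head=3 tape=_X_[_]XY   (Q,_)→(S,X,R)
state=S head=4 tape=_X_X[X]Y   (S,X)→(P,Y,L)
state=P head=3 tape=_X_[X]YY   (P,X)→(Q,X,L)
state=Q head=2 tape=_X[_]XYY   (Q,_)→(S,X,R)
state=S head=3 tape=_XX[X]YY   (S,X)→(P,Y,L)
state=P head=2 tape=_X[X]YYY   (P,X)→(Q,X,L)
state=Q head=1 tape=_[X]XYYY   (Q,X)→(S,Y,L)
state=S head=0 tape=[_]YXYYY   (S,_)→(S,_,R)
state=S head=1 tape=_[Y]XYYY   (S,Y)→(R,Y,R)
state=R head=2 tape=_Y[X]YYY   (R,X)→(P,_,L)
state=P head=1 tape=_[Y]_YYY   (P,Y)→(Q,_,R)
state=Q head=2 tape=__[_]YYY   (Q,_)→(S,X,R)
state=S head=3 tape=__X[Y]YY   (S,Y)→(R,Y,R)
state=R head=4 tape=__XY[Y]Y
M halts after 26 transitions.

26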